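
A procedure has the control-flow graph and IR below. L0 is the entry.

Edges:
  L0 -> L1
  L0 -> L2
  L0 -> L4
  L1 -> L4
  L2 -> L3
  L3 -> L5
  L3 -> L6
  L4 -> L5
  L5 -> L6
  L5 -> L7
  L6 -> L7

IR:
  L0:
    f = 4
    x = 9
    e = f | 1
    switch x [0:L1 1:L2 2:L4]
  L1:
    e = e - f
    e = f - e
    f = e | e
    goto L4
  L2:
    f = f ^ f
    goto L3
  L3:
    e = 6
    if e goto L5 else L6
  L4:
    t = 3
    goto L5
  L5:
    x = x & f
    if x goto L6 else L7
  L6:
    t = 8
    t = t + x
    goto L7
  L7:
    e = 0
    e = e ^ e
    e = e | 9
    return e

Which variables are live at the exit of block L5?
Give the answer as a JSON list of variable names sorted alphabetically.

Answer: ["x"]

Derivation:
def/use:
  L0 def {e,f,x} use ∅
  L1 def {e,f} use {e,f}
  L2 def {f} use {f}
  L3 def {e} use ∅
  L4 def {t} use ∅
  L5 def {x} use {f,x}
  L6 def {t} use {x}
  L7 def {e} use ∅

Liveness:
  live L0: ∅→{e,f,x}
  live L1: {e,f,x}→{f,x}
  live L2: {f,x}→{f,x}
  live L3: {f,x}→{f,x}
  live L4: {f,x}→{f,x}
  live L5: {f,x}→{x}
  live L6: {x}→∅
  live L7: ∅→∅

live-out(L5) = ["x"]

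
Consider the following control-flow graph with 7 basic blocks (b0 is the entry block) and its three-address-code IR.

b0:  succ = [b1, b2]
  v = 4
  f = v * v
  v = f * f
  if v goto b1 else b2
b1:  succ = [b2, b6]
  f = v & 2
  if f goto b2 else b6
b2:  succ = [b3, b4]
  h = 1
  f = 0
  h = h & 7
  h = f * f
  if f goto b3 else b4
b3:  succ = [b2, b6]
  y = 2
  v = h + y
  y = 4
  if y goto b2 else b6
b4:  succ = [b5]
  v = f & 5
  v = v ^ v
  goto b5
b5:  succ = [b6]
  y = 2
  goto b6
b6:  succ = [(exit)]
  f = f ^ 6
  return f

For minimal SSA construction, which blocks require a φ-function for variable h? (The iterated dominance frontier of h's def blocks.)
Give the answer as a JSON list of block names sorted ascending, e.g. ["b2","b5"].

idom tree: b1←b0 b2←b0 b3←b2 b4←b2 b5←b4 b6←b0
Dom∩ at merges:
  b2: preds {b0,b1,b3}: {b0} ∩ {b0,b1} ∩ {b0,b2,b3} = {b0}; idom=b0
  b6: preds {b1,b3,b5}: {b0,b1} ∩ {b0,b2,b3} ∩ {b0,b2,b4,b5} = {b0}; idom=b0

DF walk-up:
  b2←b0: walk · to b0
  b2←b1: walk b1 to b0
  b2←b3: walk b3→b2 to b0
  b6←b1: walk b1 to b0
  b6←b3: walk b3→b2 to b0
  b6←b5: walk b5→b4→b2 to b0
  DF(b0)=∅
  DF(b1)={b2,b6}
  DF(b2)={b2,b6}
  DF(b3)={b2,b6}
  DF(b4)={b6}
  DF(b5)={b6}
  DF(b6)=∅

φ for h: defs {b2}
  DF⁺ = {b2,b6}

Answer: ["b2", "b6"]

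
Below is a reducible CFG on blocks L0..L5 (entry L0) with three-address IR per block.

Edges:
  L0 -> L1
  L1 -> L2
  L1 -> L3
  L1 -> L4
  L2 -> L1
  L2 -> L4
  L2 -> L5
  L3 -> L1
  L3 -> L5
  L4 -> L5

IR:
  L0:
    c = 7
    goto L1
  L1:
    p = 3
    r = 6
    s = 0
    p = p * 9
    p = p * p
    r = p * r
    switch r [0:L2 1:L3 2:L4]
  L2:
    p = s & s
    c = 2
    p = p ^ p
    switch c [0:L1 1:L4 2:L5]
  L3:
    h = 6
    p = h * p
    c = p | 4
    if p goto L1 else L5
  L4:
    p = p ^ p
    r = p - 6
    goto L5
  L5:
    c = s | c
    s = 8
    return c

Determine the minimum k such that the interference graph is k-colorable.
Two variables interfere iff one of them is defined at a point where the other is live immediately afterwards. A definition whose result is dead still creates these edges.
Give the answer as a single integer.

Answer: 4

Working:
def/use:
  L0: {c} / ∅
  L1: {p,r,s} / ∅
  L2: {c,p} / {s}
  L3: {c,h,p} / {p}
  L4: {p,r} / {p}
  L5: {c,s} / {c,s}

Backward fixpoint:
  L0 li=∅ lo={c}
  L1 li={c} lo={c,p,s}
  L2 li={s} lo={c,p,s}
  L3 li={p,s} lo={c,s}
  L4 li={c,p,s} lo={c,s}
  L5 li={c,s} lo=∅

Conflict graph:
  c — {p,r,s}
  h — {p,s}
  p — {c,h,r,s}
  r — {c,p,s}
  s — {c,h,p,r}

Chromatic number:
  clique {c,p,r,s} ⇒ need ≥ 4
  4-colouring: r0={p}  r1={s}  r2={c,h}  r3={r}
  χ = 4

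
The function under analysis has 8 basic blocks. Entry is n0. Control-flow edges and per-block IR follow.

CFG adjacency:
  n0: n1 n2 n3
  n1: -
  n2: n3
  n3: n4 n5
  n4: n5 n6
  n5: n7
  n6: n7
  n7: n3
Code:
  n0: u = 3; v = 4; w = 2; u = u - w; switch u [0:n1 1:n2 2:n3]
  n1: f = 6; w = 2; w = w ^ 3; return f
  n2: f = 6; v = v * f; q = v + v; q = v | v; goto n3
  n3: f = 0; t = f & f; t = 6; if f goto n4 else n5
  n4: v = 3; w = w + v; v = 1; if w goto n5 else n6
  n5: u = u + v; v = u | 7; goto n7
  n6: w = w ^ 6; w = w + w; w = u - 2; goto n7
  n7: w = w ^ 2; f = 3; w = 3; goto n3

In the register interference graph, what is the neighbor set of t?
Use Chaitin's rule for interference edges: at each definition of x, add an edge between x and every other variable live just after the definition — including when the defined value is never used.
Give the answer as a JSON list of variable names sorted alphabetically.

Per-block:
  n0 def {u,v,w} use ∅
  n1 def {f,w} use ∅
  n2 def {f,q,v} use {v}
  n3 def {f,t} use ∅
  n4 def {v,w} use {w}
  n5 def {u,v} use {u,v}
  n6 def {w} use {u,w}
  n7 def {f,w} use {w}

Backward fixpoint:
  live n0: ∅→{u,v,w}
  live n1: ∅→∅
  live n2: {u,v,w}→{u,v,w}
  live n3: {u,v,w}→{u,v,w}
  live n4: {u,w}→{u,v,w}
  live n5: {u,v,w}→{u,v,w}
  live n6: {u,v,w}→{u,v,w}
  live n7: {u,v,w}→{u,v,w}

Conflict graph:
  f↔{t,u,v,w}
  q↔{u,v,w}
  t↔{f,u,v,w}
  u↔{f,q,t,v,w}
  v↔{f,q,t,u,w}
  w↔{f,q,t,u,v}

N(t) = ["f", "u", "v", "w"]

Answer: ["f", "u", "v", "w"]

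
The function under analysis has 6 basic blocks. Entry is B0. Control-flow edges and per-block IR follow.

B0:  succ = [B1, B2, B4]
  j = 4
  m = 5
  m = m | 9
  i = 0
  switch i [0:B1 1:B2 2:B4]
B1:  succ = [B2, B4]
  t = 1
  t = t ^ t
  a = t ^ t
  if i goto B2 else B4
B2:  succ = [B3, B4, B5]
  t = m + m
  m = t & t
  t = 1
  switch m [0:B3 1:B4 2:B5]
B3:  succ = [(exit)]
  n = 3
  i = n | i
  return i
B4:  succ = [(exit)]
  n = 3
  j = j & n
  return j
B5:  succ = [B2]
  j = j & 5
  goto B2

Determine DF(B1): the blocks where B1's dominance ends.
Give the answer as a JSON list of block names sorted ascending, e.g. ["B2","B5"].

idom tree: B1←B0 B2←B0 B3←B2 B4←B0 B5←B2
Dom∩ at merges:
  B2: preds {B0,B1,B5}: {B0} ∩ {B0,B1} ∩ {B0,B2,B5} = {B0}; idom=B0
  B4: preds {B0,B1,B2}: {B0} ∩ {B0,B1} ∩ {B0,B2} = {B0}; idom=B0

DF walk-up:
  B2←B0: walk · to B0
  B2←B1: walk B1 to B0
  B2←B5: walk B5→B2 to B0
  B4←B0: walk · to B0
  B4←B1: walk B1 to B0
  B4←B2: walk B2 to B0
  B0: DF=∅
  B1: DF={B2,B4}
  B2: DF={B2,B4}
  B3: DF=∅
  B4: DF=∅
  B5: DF={B2}

DF(B1) = ["B2", "B4"]

Answer: ["B2", "B4"]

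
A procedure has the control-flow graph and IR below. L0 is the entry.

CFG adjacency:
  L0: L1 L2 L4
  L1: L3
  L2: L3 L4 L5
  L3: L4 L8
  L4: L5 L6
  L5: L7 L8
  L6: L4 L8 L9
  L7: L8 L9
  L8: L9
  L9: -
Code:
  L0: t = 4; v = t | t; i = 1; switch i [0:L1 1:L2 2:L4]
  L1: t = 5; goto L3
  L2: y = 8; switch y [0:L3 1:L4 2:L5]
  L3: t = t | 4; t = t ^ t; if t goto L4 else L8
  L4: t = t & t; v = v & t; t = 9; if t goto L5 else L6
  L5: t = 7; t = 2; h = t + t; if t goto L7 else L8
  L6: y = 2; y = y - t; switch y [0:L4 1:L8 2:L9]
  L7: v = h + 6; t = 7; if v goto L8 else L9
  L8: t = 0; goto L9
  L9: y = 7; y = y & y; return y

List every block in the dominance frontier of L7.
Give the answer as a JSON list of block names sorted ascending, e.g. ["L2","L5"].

idom tree: L1←L0 L2←L0 L3←L0 L4←L0 L5←L0 L6←L4 L7←L5 L8←L0 L9←L0
Join-block Dom:
  L3: preds {L1,L2}: {L0,L1} ∩ {L0,L2} = {L0}; idom=L0
  L4: preds {L0,L2,L3,L6}: {L0} ∩ {L0,L2} ∩ {L0,L3} ∩ {L0,L4,L6} = {L0}; idom=L0
  L5: preds {L2,L4}: {L0,L2} ∩ {L0,L4} = {L0}; idom=L0
  L8: preds {L3,L5,L6,L7}: {L0,L3} ∩ {L0,L5} ∩ {L0,L4,L6} ∩ {L0,L5,L7} = {L0}; idom=L0
  L9: preds {L6,L7,L8}: {L0,L4,L6} ∩ {L0,L5,L7} ∩ {L0,L8} = {L0}; idom=L0

DF walk-up:
  L3←L1: walk L1 to L0
  L3←L2: walk L2 to L0
  L4←L0: walk · to L0
  L4←L2: walk L2 to L0
  L4←L3: walk L3 to L0
  L4←L6: walk L6→L4 to L0
  L5←L2: walk L2 to L0
  L5←L4: walk L4 to L0
  L8←L3: walk L3 to L0
  L8←L5: walk L5 to L0
  L8←L6: walk L6→L4 to L0
  L8←L7: walk L7→L5 to L0
  L9←L6: walk L6→L4 to L0
  L9←L7: walk L7→L5 to L0
  L9←L8: walk L8 to L0
  L0 → ∅
  L1 → {L3}
  L2 → {L3,L4,L5}
  L3 → {L4,L8}
  L4 → {L4,L5,L8,L9}
  L5 → {L8,L9}
  L6 → {L4,L8,L9}
  L7 → {L8,L9}
  L8 → {L9}
  L9 → ∅

DF(L7) = ["L8", "L9"]

Answer: ["L8", "L9"]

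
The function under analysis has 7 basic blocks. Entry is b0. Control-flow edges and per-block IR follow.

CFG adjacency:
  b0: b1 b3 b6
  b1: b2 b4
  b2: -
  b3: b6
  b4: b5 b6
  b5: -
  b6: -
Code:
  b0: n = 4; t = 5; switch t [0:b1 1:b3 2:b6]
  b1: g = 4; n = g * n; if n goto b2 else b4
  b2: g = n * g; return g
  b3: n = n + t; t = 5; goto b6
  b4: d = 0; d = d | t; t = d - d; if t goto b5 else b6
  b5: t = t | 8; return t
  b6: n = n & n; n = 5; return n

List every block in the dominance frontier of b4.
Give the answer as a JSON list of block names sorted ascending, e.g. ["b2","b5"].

idom tree: b1←b0 b2←b1 b3←b0 b4←b1 b5←b4 b6←b0
Dom∩ at merges:
  b6: preds {b0,b3,b4}: {b0} ∩ {b0,b3} ∩ {b0,b1,b4} = {b0}; idom=b0

Frontier:
  b6←b0: walk · to b0
  b6←b3: walk b3 to b0
  b6←b4: walk b4→b1 to b0
  b0 → ∅
  b1 → {b6}
  b2 → ∅
  b3 → {b6}
  b4 → {b6}
  b5 → ∅
  b6 → ∅

DF(b4) = ["b6"]

Answer: ["b6"]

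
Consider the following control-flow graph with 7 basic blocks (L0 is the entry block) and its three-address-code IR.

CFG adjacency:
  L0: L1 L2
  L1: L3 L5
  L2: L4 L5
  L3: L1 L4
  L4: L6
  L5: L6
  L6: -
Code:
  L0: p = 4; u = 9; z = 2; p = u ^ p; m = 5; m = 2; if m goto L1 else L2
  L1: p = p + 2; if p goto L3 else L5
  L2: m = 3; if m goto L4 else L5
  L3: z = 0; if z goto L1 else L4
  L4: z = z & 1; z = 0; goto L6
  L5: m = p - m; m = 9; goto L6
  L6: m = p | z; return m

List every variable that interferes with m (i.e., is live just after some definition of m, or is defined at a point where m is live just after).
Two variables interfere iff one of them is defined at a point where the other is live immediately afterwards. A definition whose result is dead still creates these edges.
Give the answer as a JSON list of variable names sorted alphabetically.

Block summaries:
  L0: {m,p,u,z} / ∅
  L1: {p} / {p}
  L2: {m} / ∅
  L3: {z} / ∅
  L4: {z} / {z}
  L5: {m} / {m,p}
  L6: {m} / {p,z}

Liveness:
  L0 li=∅ lo={m,p,z}
  L1 li={m,p,z} lo={m,p,z}
  L2 li={p,z} lo={m,p,z}
  L3 li={m,p} lo={m,p,z}
  L4 li={p,z} lo={p,z}
  L5 li={m,p,z} lo={p,z}
  L6 li={p,z} lo=∅

Interfere edges:
  m↔{p,z}
  p↔{m,u,z}
  u↔{p,z}
  z↔{m,p,u}

N(m) = ["p", "z"]

Answer: ["p", "z"]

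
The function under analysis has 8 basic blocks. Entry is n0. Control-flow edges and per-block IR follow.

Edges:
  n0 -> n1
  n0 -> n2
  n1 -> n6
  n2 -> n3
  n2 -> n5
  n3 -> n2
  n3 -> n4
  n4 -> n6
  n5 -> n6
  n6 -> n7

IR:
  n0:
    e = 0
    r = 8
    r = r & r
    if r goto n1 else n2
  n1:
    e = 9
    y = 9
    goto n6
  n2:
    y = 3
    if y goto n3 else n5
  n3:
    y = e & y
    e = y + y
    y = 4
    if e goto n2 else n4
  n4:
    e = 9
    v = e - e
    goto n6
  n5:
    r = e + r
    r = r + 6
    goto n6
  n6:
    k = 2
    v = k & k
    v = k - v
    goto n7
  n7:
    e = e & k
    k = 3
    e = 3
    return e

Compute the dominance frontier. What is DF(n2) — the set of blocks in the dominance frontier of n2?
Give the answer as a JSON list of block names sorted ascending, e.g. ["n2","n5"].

Answer: ["n2", "n6"]

Working:
idom tree: n1←n0 n2←n0 n3←n2 n4←n3 n5←n2 n6←n0 n7←n6
Join-block Dom:
  n2: preds {n0,n3}: {n0} ∩ {n0,n2,n3} = {n0}; idom=n0
  n6: preds {n1,n4,n5}: {n0,n1} ∩ {n0,n2,n3,n4} ∩ {n0,n2,n5} = {n0}; idom=n0

DF derivation:
  join n2 pred n0: · stop@n0
  join n2 pred n3: n3→n2 stop@n0
  join n6 pred n1: n1 stop@n0
  join n6 pred n4: n4→n3→n2 stop@n0
  join n6 pred n5: n5→n2 stop@n0
  DF(n0)=∅
  DF(n1)={n6}
  DF(n2)={n2,n6}
  DF(n3)={n2,n6}
  DF(n4)={n6}
  DF(n5)={n6}
  DF(n6)=∅
  DF(n7)=∅

DF(n2) = ["n2", "n6"]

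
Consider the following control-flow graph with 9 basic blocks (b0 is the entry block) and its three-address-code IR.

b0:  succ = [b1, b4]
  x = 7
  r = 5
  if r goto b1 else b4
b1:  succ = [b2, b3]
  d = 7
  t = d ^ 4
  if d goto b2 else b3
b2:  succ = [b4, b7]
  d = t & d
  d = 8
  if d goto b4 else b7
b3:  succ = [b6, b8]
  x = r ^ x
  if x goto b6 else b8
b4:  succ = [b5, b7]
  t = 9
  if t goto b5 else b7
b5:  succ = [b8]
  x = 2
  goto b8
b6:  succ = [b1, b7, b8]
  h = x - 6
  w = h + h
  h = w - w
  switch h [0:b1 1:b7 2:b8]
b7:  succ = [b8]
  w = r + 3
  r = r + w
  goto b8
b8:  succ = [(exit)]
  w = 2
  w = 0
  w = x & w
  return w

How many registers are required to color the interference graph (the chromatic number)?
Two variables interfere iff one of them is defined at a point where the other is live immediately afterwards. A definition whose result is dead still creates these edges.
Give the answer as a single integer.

Per-block:
  b0: {r,x} / ∅
  b1: {d,t} / ∅
  b2: {d} / {d,t}
  b3: {x} / {r,x}
  b4: {t} / ∅
  b5: {x} / ∅
  b6: {h,w} / {x}
  b7: {r,w} / {r}
  b8: {w} / {x}

Live sets:
  live b0: ∅→{r,x}
  live b1: {r,x}→{d,r,t,x}
  live b2: {d,r,t,x}→{r,x}
  live b3: {r,x}→{r,x}
  live b4: {r,x}→{r,x}
  live b5: ∅→{x}
  live b6: {r,x}→{r,x}
  live b7: {r,x}→{x}
  live b8: {x}→∅

Conflict graph:
  d↔{r,t,x}
  h↔{r,x}
  r↔{d,h,t,w,x}
  t↔{d,r,x}
  w↔{r,x}
  x↔{d,h,r,t,w}

Registers:
  {d,r,t,x} pairwise interfere (4-clique) ⇒ χ ≥ 4
  assign d→r2 h→r2 r→r0 t→r3 w→r2 x→r1 — no edge inside a register ⇒ χ ≤ 4
  χ = 4

Answer: 4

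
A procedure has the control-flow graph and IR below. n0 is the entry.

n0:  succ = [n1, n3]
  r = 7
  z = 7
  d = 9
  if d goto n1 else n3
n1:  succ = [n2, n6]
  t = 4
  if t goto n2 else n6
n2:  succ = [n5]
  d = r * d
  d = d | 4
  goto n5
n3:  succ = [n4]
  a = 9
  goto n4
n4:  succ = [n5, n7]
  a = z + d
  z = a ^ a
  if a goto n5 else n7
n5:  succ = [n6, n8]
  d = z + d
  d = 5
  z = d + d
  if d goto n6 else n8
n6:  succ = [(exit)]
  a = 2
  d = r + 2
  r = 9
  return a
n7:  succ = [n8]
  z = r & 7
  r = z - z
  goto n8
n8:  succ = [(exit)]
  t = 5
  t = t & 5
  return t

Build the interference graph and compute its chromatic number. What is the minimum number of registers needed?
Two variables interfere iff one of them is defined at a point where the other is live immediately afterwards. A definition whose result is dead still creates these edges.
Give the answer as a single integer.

Block summaries:
  n0 def {d,r,z} use ∅
  n1 def {t} use ∅
  n2 def {d} use {d,r}
  n3 def {a} use ∅
  n4 def {a,z} use {d,z}
  n5 def {d,z} use {d,z}
  n6 def {a,d,r} use {r}
  n7 def {r,z} use {r}
  n8 def {t} use ∅

Backward fixpoint:
  n0 li=∅ lo={d,r,z}
  n1 li={d,r,z} lo={d,r,z}
  n2 li={d,r,z} lo={d,r,z}
  n3 li={d,r,z} lo={d,r,z}
  n4 li={d,r,z} lo={d,r,z}
  n5 li={d,r,z} lo={r}
  n6 li={r} lo=∅
  n7 li={r} lo=∅
  n8 li=∅ lo=∅

Conflict graph:
  a — {d,r,z}
  d — {a,r,t,z}
  r — {a,d,t,z}
  t — {d,r,z}
  z — {a,d,r,t}

Colouring:
  lower bound: {a,d,r,z} mutually conflict ⇒ χ ≥ 4
  4-colouring: c0={d}  c1={r}  c2={z}  c3={a,t}
  χ = 4

Answer: 4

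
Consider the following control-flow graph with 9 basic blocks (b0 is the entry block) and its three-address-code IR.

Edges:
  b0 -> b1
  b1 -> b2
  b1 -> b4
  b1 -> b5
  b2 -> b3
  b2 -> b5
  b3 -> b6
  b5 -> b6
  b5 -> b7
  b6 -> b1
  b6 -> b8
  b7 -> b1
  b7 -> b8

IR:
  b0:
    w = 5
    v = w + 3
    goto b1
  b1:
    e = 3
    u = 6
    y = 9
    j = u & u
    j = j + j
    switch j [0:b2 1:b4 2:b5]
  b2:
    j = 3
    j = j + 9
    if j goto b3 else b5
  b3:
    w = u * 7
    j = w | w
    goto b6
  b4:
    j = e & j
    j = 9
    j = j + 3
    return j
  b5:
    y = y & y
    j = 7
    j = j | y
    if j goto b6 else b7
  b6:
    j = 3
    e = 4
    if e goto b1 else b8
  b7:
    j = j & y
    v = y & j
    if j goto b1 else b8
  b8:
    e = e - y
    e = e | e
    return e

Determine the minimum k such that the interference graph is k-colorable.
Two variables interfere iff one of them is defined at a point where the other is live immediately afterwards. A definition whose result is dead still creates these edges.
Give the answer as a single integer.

Block summaries:
  b0: def={v,w} ue=∅
  b1: def={e,j,u,y} ue=∅
  b2: def={j} ue=∅
  b3: def={j,w} ue={u}
  b4: def={j} ue={e,j}
  b5: def={j,y} ue={y}
  b6: def={e,j} ue=∅
  b7: def={j,v} ue={j,y}
  b8: def={e} ue={e,y}

Backward fixpoint:
  b0: in=∅ out=∅
  b1: in=∅ out={e,j,u,y}
  b2: in={e,u,y} out={e,u,y}
  b3: in={u,y} out={y}
  b4: in={e,j} out=∅
  b5: in={e,y} out={e,j,y}
  b6: in={y} out={e,y}
  b7: in={e,j,y} out={e,y}
  b8: in={e,y} out=∅

Conflict graph:
  e: {j,u,v,y}
  j: {e,u,v,y}
  u: {e,j,y}
  v: {e,j,y}
  w: {y}
  y: {e,j,u,v,w}

Colouring:
  clique {e,j,u,y} ⇒ need ≥ 4
  assign e→r1 j→r2 u→r3 v→r3 w→r1 y→r0 — no edge inside a register ⇒ χ ≤ 4
  χ = 4

Answer: 4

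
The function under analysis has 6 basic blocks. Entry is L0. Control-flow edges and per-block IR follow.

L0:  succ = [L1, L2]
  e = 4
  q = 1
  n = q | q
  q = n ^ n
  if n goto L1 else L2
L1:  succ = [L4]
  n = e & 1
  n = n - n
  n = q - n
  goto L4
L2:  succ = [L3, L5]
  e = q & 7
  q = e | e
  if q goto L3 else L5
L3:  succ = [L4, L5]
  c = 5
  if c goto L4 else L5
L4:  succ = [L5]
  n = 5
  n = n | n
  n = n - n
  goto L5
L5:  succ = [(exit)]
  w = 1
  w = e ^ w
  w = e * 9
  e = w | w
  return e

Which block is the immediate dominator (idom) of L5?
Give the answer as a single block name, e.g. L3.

idom tree: L1←L0 L2←L0 L3←L2 L4←L0 L5←L0
Dom at joins:
  L4: preds {L1,L3}: {L0,L1} ∩ {L0,L2,L3} = {L0}; idom=L0
  L5: preds {L2,L3,L4}: {L0,L2} ∩ {L0,L2,L3} ∩ {L0,L4} = {L0}; idom=L0

idom(L5) = L0

Answer: L0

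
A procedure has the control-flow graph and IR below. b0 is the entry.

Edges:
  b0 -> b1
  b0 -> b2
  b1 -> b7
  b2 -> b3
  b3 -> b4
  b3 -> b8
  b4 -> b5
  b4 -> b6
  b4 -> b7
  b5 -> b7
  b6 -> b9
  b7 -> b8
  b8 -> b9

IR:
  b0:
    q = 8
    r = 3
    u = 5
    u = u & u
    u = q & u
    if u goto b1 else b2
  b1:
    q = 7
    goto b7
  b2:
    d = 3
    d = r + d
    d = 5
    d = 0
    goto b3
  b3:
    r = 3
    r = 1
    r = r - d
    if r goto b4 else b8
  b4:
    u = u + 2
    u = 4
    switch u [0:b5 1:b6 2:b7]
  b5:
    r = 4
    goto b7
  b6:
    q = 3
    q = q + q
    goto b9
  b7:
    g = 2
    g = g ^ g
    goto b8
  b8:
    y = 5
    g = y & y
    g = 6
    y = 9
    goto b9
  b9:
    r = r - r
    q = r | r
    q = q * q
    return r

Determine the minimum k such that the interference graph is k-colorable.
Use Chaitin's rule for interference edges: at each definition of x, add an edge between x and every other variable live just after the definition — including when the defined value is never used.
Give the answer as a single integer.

def/use:
  b0: def={q,r,u} ue=∅
  b1: def={q} ue=∅
  b2: def={d} ue={r}
  b3: def={r} ue={d}
  b4: def={u} ue={u}
  b5: def={r} ue=∅
  b6: def={q} ue=∅
  b7: def={g} ue=∅
  b8: def={g,y} ue=∅
  b9: def={q,r} ue={r}

Backward fixpoint:
  b0 li=∅ lo={r,u}
  b1 li={r} lo={r}
  b2 li={r,u} lo={d,u}
  b3 li={d,u} lo={r,u}
  b4 li={r,u} lo={r}
  b5 li=∅ lo={r}
  b6 li={r} lo={r}
  b7 li={r} lo={r}
  b8 li={r} lo={r}
  b9 li={r} lo=∅

Interference:
  d↔{r,u}
  g↔{r}
  q↔{r,u}
  r↔{d,g,q,u,y}
  u↔{d,q,r}
  y↔{r}

Colouring:
  clique {d,r,u} ⇒ need ≥ 3
  3-colouring: c0={r}  c1={g,u,y}  c2={d,q}
  χ = 3

Answer: 3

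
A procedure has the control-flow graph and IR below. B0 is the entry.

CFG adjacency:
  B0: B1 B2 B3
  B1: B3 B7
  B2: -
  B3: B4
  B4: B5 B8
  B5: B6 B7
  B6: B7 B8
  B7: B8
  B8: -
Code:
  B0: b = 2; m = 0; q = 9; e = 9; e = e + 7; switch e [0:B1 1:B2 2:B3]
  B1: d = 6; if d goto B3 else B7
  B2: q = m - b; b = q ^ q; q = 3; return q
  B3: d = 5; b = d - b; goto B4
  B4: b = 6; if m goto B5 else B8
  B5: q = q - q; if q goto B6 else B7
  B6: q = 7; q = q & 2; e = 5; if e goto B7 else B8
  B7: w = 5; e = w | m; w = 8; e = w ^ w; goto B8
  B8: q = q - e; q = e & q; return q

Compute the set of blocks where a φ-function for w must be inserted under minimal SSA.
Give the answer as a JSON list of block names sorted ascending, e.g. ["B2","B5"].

Answer: ["B8"]

Derivation:
idom tree: B1←B0 B2←B0 B3←B0 B4←B3 B5←B4 B6←B5 B7←B0 B8←B0
Dom at joins:
  B3: preds {B0,B1}: {B0} ∩ {B0,B1} = {B0}; idom=B0
  B7: preds {B1,B5,B6}: {B0,B1} ∩ {B0,B3,B4,B5} ∩ {B0,B3,B4,B5,B6} = {B0}; idom=B0
  B8: preds {B4,B6,B7}: {B0,B3,B4} ∩ {B0,B3,B4,B5,B6} ∩ {B0,B7} = {B0}; idom=B0

DF derivation:
  B3←B0: walk · to B0
  B3←B1: walk B1 to B0
  B7←B1: walk B1 to B0
  B7←B5: walk B5→B4→B3 to B0
  B7←B6: walk B6→B5→B4→B3 to B0
  B8←B4: walk B4→B3 to B0
  B8←B6: walk B6→B5→B4→B3 to B0
  B8←B7: walk B7 to B0
  B0: DF=∅
  B1: DF={B3,B7}
  B2: DF=∅
  B3: DF={B7,B8}
  B4: DF={B7,B8}
  B5: DF={B7,B8}
  B6: DF={B7,B8}
  B7: DF={B8}
  B8: DF=∅

φ for w: defs {B7}
  DF⁺ = {B8}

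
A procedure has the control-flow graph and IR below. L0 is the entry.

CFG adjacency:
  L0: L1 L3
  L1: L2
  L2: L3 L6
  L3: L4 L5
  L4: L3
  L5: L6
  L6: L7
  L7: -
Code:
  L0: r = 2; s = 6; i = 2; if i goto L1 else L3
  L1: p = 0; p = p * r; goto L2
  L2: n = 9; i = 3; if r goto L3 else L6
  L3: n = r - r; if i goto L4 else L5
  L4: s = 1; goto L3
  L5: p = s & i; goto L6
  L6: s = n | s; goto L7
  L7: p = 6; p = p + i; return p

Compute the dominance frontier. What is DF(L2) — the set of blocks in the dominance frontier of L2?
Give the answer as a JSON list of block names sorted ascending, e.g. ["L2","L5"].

Answer: ["L3", "L6"]

Working:
idom tree: L1←L0 L2←L1 L3←L0 L4←L3 L5←L3 L6←L0 L7←L6
Dom at joins:
  L3: preds {L0,L2,L4}: {L0} ∩ {L0,L1,L2} ∩ {L0,L3,L4} = {L0}; idom=L0
  L6: preds {L2,L5}: {L0,L1,L2} ∩ {L0,L3,L5} = {L0}; idom=L0

DF derivation:
  join L3 pred L0: · stop@L0
  join L3 pred L2: L2→L1 stop@L0
  join L3 pred L4: L4→L3 stop@L0
  join L6 pred L2: L2→L1 stop@L0
  join L6 pred L5: L5→L3 stop@L0
  L0 → ∅
  L1 → {L3,L6}
  L2 → {L3,L6}
  L3 → {L3,L6}
  L4 → {L3}
  L5 → {L6}
  L6 → ∅
  L7 → ∅

DF(L2) = ["L3", "L6"]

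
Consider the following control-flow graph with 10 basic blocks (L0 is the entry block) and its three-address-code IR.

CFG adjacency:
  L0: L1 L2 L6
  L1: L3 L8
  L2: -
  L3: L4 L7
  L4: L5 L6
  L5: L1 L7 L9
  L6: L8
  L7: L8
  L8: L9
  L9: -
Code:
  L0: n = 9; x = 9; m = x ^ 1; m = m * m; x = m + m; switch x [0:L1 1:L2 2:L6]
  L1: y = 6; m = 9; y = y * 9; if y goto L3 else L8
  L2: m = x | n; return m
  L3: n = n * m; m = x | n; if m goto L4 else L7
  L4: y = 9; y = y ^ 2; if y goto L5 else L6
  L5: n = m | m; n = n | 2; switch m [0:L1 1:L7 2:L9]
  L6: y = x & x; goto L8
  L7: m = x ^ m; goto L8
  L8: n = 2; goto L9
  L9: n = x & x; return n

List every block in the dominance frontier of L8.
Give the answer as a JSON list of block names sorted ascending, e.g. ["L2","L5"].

Answer: ["L9"]

Derivation:
idom tree: L1←L0 L2←L0 L3←L1 L4←L3 L5←L4 L6←L0 L7←L3 L8←L0 L9←L0
Dom∩ at merges:
  L1: preds {L0,L5}: {L0} ∩ {L0,L1,L3,L4,L5} = {L0}; idom=L0
  L6: preds {L0,L4}: {L0} ∩ {L0,L1,L3,L4} = {L0}; idom=L0
  L7: preds {L3,L5}: {L0,L1,L3} ∩ {L0,L1,L3,L4,L5} = {L0,L1,L3}; idom=L3
  L8: preds {L1,L6,L7}: {L0,L1} ∩ {L0,L6} ∩ {L0,L1,L3,L7} = {L0}; idom=L0
  L9: preds {L5,L8}: {L0,L1,L3,L4,L5} ∩ {L0,L8} = {L0}; idom=L0

DF derivation:
  join L1 pred L0: · stop@L0
  join L1 pred L5: L5→L4→L3→L1 stop@L0
  join L6 pred L0: · stop@L0
  join L6 pred L4: L4→L3→L1 stop@L0
  join L7 pred L3: · stop@L3
  join L7 pred L5: L5→L4 stop@L3
  join L8 pred L1: L1 stop@L0
  join L8 pred L6: L6 stop@L0
  join L8 pred L7: L7→L3→L1 stop@L0
  join L9 pred L5: L5→L4→L3→L1 stop@L0
  join L9 pred L8: L8 stop@L0
  L0: DF=∅
  L1: DF={L1,L6,L8,L9}
  L2: DF=∅
  L3: DF={L1,L6,L8,L9}
  L4: DF={L1,L6,L7,L9}
  L5: DF={L1,L7,L9}
  L6: DF={L8}
  L7: DF={L8}
  L8: DF={L9}
  L9: DF=∅

DF(L8) = ["L9"]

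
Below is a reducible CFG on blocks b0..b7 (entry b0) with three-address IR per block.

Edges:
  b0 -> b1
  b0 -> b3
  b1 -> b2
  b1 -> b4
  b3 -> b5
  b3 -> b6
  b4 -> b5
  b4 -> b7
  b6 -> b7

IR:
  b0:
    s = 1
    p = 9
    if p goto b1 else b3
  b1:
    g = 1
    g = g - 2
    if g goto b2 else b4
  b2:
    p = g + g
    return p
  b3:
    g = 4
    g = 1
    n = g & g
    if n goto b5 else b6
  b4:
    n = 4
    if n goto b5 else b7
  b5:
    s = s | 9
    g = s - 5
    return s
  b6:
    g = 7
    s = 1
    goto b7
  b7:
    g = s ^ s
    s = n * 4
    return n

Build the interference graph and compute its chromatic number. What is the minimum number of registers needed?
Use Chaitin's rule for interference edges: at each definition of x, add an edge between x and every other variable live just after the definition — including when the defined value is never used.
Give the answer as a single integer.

Answer: 3

Derivation:
Block summaries:
  b0 def {p,s} use ∅
  b1 def {g} use ∅
  b2 def {p} use {g}
  b3 def {g,n} use ∅
  b4 def {n} use ∅
  b5 def {g,s} use {s}
  b6 def {g,s} use ∅
  b7 def {g,s} use {n,s}

Live sets:
  live b0: ∅→{s}
  live b1: {s}→{g,s}
  live b2: {g}→∅
  live b3: {s}→{n,s}
  live b4: {s}→{n,s}
  live b5: {s}→∅
  live b6: {n}→{n,s}
  live b7: {n,s}→∅

Interference:
  g — {n,s}
  n — {g,s}
  p — {s}
  s — {g,n,p}

Colouring:
  clique {g,n,s} ⇒ need ≥ 3
  3-colouring: r0={s}  r1={g,p}  r2={n}
  χ = 3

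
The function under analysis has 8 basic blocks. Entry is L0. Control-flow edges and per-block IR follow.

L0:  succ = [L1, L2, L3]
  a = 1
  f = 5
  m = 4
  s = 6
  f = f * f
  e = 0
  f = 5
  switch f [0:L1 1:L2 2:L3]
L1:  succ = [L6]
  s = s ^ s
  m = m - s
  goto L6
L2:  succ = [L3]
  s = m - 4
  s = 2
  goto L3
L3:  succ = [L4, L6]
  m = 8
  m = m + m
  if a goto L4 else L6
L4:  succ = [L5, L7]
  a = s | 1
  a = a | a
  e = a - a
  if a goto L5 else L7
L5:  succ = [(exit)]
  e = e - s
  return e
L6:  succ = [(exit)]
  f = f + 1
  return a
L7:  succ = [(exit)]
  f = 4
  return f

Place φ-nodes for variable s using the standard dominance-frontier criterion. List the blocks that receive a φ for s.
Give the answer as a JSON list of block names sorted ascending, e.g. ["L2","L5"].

Answer: ["L3", "L6"]

Working:
idom tree: L1←L0 L2←L0 L3←L0 L4←L3 L5←L4 L6←L0 L7←L4
Join-block Dom:
  L3: preds {L0,L2}: {L0} ∩ {L0,L2} = {L0}; idom=L0
  L6: preds {L1,L3}: {L0,L1} ∩ {L0,L3} = {L0}; idom=L0

Frontier:
  L3←L0: walk · to L0
  L3←L2: walk L2 to L0
  L6←L1: walk L1 to L0
  L6←L3: walk L3 to L0
  L0 → ∅
  L1 → {L6}
  L2 → {L3}
  L3 → {L6}
  L4 → ∅
  L5 → ∅
  L6 → ∅
  L7 → ∅

φ for s: defs {L0,L1,L2}
  DF⁺ = {L3,L6}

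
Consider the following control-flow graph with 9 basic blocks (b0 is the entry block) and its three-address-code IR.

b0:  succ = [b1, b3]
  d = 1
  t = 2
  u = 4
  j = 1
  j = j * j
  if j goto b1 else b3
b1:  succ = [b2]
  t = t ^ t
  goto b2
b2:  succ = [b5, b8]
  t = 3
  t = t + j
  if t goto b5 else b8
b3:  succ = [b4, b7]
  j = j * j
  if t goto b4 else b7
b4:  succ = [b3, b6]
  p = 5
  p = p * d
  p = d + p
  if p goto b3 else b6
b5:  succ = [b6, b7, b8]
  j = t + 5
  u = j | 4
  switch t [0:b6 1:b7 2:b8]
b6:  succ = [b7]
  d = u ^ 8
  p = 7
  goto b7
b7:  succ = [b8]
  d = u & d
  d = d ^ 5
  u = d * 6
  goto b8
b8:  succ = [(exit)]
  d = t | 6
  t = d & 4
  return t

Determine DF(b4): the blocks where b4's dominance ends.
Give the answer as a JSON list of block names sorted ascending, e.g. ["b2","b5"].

Answer: ["b3", "b6"]

Derivation:
idom tree: b1←b0 b2←b1 b3←b0 b4←b3 b5←b2 b6←b0 b7←b0 b8←b0
Join-block Dom:
  b3: preds {b0,b4}: {b0} ∩ {b0,b3,b4} = {b0}; idom=b0
  b6: preds {b4,b5}: {b0,b3,b4} ∩ {b0,b1,b2,b5} = {b0}; idom=b0
  b7: preds {b3,b5,b6}: {b0,b3} ∩ {b0,b1,b2,b5} ∩ {b0,b6} = {b0}; idom=b0
  b8: preds {b2,b5,b7}: {b0,b1,b2} ∩ {b0,b1,b2,b5} ∩ {b0,b7} = {b0}; idom=b0

DF walk-up:
  b3←b0: walk · to b0
  b3←b4: walk b4→b3 to b0
  b6←b4: walk b4→b3 to b0
  b6←b5: walk b5→b2→b1 to b0
  b7←b3: walk b3 to b0
  b7←b5: walk b5→b2→b1 to b0
  b7←b6: walk b6 to b0
  b8←b2: walk b2→b1 to b0
  b8←b5: walk b5→b2→b1 to b0
  b8←b7: walk b7 to b0
  DF(b0)=∅
  DF(b1)={b6,b7,b8}
  DF(b2)={b6,b7,b8}
  DF(b3)={b3,b6,b7}
  DF(b4)={b3,b6}
  DF(b5)={b6,b7,b8}
  DF(b6)={b7}
  DF(b7)={b8}
  DF(b8)=∅

DF(b4) = ["b3", "b6"]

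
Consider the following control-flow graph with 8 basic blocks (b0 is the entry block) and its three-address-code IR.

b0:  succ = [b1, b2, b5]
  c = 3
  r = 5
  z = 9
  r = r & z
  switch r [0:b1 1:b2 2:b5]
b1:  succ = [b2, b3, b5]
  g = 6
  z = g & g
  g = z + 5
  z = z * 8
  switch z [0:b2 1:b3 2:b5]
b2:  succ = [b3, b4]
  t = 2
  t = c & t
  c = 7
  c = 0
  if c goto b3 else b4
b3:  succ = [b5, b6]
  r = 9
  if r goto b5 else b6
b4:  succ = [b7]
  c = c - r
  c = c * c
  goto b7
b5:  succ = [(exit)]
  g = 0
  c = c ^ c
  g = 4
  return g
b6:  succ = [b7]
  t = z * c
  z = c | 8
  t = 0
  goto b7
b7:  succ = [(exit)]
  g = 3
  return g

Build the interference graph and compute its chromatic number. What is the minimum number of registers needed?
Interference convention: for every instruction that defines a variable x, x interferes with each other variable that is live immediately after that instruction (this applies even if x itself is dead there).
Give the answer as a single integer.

Answer: 4

Working:
Block summaries:
  b0 def {c,r,z} use ∅
  b1 def {g,z} use ∅
  b2 def {c,t} use {c}
  b3 def {r} use ∅
  b4 def {c} use {c,r}
  b5 def {c,g} use {c}
  b6 def {t,z} use {c,z}
  b7 def {g} use ∅

Live sets:
  b0 li=∅ lo={c,r,z}
  b1 li={c,r} lo={c,r,z}
  b2 li={c,r,z} lo={c,r,z}
  b3 li={c,z} lo={c,z}
  b4 li={c,r} lo=∅
  b5 li={c} lo=∅
  b6 li={c,z} lo=∅
  b7 li=∅ lo=∅

Interfere edges:
  c↔{g,r,t,z}
  g↔{c,r,z}
  r↔{c,g,t,z}
  t↔{c,r,z}
  z↔{c,g,r,t}

Registers:
  lower bound: {c,g,r,z} mutually conflict ⇒ χ ≥ 4
  4-colouring: R0={c}  R1={r}  R2={z}  R3={g,t}
  χ = 4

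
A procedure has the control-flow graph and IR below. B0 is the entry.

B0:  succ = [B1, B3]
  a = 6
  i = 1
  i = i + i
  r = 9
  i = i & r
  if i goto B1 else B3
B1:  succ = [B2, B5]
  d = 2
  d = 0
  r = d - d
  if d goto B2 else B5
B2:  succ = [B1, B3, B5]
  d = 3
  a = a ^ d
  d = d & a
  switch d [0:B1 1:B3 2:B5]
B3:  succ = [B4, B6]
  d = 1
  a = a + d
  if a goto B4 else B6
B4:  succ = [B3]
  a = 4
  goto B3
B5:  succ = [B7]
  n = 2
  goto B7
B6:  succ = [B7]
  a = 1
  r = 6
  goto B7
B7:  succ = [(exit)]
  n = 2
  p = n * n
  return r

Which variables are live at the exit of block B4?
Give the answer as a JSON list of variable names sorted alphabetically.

Answer: ["a"]

Working:
def/use:
  B0 def {a,i,r} use ∅
  B1 def {d,r} use ∅
  B2 def {a,d} use {a}
  B3 def {a,d} use {a}
  B4 def {a} use ∅
  B5 def {n} use ∅
  B6 def {a,r} use ∅
  B7 def {n,p} use {r}

Live sets:
  B0 li=∅ lo={a}
  B1 li={a} lo={a,r}
  B2 li={a,r} lo={a,r}
  B3 li={a} lo=∅
  B4 li=∅ lo={a}
  B5 li={r} lo={r}
  B6 li=∅ lo={r}
  B7 li={r} lo=∅

live-out(B4) = ["a"]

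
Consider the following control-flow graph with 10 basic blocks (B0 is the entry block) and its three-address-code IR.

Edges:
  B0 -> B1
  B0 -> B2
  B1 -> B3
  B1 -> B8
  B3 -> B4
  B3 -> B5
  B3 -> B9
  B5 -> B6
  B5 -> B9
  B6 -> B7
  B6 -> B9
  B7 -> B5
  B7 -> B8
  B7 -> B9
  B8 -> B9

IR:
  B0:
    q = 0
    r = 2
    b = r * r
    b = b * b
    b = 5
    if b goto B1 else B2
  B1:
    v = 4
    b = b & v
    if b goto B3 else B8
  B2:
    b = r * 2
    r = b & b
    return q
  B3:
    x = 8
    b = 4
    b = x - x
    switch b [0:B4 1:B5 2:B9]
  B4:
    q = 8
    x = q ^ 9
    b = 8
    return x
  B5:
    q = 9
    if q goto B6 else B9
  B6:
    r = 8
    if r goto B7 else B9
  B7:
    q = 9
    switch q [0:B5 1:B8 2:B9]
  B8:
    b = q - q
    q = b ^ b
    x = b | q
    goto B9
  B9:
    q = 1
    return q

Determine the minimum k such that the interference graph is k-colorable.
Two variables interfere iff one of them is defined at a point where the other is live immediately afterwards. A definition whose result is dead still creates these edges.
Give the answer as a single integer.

Answer: 3

Working:
Per-block:
  B0: def={b,q,r} ue=∅
  B1: def={b,v} ue={b}
  B2: def={b,r} ue={q,r}
  B3: def={b,x} ue=∅
  B4: def={b,q,x} ue=∅
  B5: def={q} ue=∅
  B6: def={r} ue=∅
  B7: def={q} ue=∅
  B8: def={b,q,x} ue={q}
  B9: def={q} ue=∅

Backward fixpoint:
  B0: in=∅ out={b,q,r}
  B1: in={b,q} out={q}
  B2: in={q,r} out=∅
  B3: in=∅ out=∅
  B4: in=∅ out=∅
  B5: in=∅ out=∅
  B6: in=∅ out=∅
  B7: in=∅ out={q}
  B8: in={q} out=∅
  B9: in=∅ out=∅

Interference:
  b↔{q,r,v,x}
  q↔{b,r,v}
  r↔{b,q}
  v↔{b,q}
  x↔{b}

Registers:
  clique {b,q,r} ⇒ need ≥ 3
  3-colouring: r0={b}  r1={q,x}  r2={r,v}
  χ = 3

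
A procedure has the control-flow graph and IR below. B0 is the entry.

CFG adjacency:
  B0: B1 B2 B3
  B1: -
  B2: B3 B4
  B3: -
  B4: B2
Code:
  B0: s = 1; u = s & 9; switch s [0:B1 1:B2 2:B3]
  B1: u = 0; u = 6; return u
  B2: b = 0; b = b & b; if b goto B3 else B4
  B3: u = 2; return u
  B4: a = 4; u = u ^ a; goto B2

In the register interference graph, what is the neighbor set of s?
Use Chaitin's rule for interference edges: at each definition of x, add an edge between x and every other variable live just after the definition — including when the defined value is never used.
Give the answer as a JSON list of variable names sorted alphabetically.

Per-block:
  B0: {s,u} / ∅
  B1: {u} / ∅
  B2: {b} / ∅
  B3: {u} / ∅
  B4: {a,u} / {u}

Backward fixpoint:
  B0 li=∅ lo={u}
  B1 li=∅ lo=∅
  B2 li={u} lo={u}
  B3 li=∅ lo=∅
  B4 li={u} lo={u}

Interfere edges:
  a↔{u}
  b↔{u}
  s↔{u}
  u↔{a,b,s}

N(s) = ["u"]

Answer: ["u"]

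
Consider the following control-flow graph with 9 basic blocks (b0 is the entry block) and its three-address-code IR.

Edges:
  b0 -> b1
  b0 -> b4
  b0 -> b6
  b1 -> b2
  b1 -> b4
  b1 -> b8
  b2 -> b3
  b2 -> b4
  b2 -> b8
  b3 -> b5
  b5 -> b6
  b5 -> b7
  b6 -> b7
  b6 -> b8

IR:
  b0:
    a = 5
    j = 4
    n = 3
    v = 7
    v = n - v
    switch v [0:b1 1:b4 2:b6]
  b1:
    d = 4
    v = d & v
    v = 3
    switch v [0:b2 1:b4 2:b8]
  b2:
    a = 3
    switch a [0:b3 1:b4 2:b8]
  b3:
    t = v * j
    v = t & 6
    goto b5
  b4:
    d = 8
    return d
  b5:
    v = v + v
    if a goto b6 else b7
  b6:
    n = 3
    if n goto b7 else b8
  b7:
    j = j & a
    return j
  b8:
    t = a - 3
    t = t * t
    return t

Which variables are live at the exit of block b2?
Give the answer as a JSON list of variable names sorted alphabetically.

Per-block:
  b0 def {a,j,n,v} use ∅
  b1 def {d,v} use {v}
  b2 def {a} use ∅
  b3 def {t,v} use {j,v}
  b4 def {d} use ∅
  b5 def {v} use {a,v}
  b6 def {n} use ∅
  b7 def {j} use {a,j}
  b8 def {t} use {a}

Backward fixpoint:
  live b0: ∅→{a,j,v}
  live b1: {a,j,v}→{a,j,v}
  live b2: {j,v}→{a,j,v}
  live b3: {a,j,v}→{a,j,v}
  live b4: ∅→∅
  live b5: {a,j,v}→{a,j}
  live b6: {a,j}→{a,j}
  live b7: {a,j}→∅
  live b8: {a}→∅

live-out(b2) = ["a", "j", "v"]

Answer: ["a", "j", "v"]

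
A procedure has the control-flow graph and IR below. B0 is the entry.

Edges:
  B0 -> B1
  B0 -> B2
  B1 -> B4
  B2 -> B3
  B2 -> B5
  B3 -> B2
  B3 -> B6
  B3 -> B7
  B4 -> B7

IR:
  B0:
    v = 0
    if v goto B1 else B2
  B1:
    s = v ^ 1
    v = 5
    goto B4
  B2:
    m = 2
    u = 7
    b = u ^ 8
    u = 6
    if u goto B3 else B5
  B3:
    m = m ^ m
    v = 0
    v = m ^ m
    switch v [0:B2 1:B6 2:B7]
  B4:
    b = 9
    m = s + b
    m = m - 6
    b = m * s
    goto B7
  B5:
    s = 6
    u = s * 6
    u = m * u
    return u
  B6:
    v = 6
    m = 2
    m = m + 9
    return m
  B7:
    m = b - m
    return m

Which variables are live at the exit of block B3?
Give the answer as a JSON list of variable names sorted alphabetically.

Answer: ["b", "m"]

Analysis:
Block summaries:
  B0: def={v} ue=∅
  B1: def={s,v} ue={v}
  B2: def={b,m,u} ue=∅
  B3: def={m,v} ue={m}
  B4: def={b,m} ue={s}
  B5: def={s,u} ue={m}
  B6: def={m,v} ue=∅
  B7: def={m} ue={b,m}

Liveness:
  B0: in=∅ out={v}
  B1: in={v} out={s}
  B2: in=∅ out={b,m}
  B3: in={b,m} out={b,m}
  B4: in={s} out={b,m}
  B5: in={m} out=∅
  B6: in=∅ out=∅
  B7: in={b,m} out=∅

live-out(B3) = ["b", "m"]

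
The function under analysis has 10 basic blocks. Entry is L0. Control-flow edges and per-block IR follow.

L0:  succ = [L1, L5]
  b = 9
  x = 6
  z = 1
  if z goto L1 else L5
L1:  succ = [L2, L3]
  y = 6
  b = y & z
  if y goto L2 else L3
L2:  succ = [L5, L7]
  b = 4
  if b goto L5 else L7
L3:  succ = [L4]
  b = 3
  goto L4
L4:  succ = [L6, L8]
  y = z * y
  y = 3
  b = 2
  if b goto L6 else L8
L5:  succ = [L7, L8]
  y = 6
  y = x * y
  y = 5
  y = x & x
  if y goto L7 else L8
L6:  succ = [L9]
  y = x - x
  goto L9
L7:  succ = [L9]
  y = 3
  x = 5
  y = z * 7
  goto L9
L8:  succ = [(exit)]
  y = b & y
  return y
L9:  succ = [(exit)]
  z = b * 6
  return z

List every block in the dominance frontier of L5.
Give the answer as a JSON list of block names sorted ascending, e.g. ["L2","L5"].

Answer: ["L7", "L8"]

Working:
idom tree: L1←L0 L2←L1 L3←L1 L4←L3 L5←L0 L6←L4 L7←L0 L8←L0 L9←L0
Dom∩ at merges:
  L5: preds {L0,L2}: {L0} ∩ {L0,L1,L2} = {L0}; idom=L0
  L7: preds {L2,L5}: {L0,L1,L2} ∩ {L0,L5} = {L0}; idom=L0
  L8: preds {L4,L5}: {L0,L1,L3,L4} ∩ {L0,L5} = {L0}; idom=L0
  L9: preds {L6,L7}: {L0,L1,L3,L4,L6} ∩ {L0,L7} = {L0}; idom=L0

Frontier:
  L5←L0: walk · to L0
  L5←L2: walk L2→L1 to L0
  L7←L2: walk L2→L1 to L0
  L7←L5: walk L5 to L0
  L8←L4: walk L4→L3→L1 to L0
  L8←L5: walk L5 to L0
  L9←L6: walk L6→L4→L3→L1 to L0
  L9←L7: walk L7 to L0
  DF(L0)=∅
  DF(L1)={L5,L7,L8,L9}
  DF(L2)={L5,L7}
  DF(L3)={L8,L9}
  DF(L4)={L8,L9}
  DF(L5)={L7,L8}
  DF(L6)={L9}
  DF(L7)={L9}
  DF(L8)=∅
  DF(L9)=∅

DF(L5) = ["L7", "L8"]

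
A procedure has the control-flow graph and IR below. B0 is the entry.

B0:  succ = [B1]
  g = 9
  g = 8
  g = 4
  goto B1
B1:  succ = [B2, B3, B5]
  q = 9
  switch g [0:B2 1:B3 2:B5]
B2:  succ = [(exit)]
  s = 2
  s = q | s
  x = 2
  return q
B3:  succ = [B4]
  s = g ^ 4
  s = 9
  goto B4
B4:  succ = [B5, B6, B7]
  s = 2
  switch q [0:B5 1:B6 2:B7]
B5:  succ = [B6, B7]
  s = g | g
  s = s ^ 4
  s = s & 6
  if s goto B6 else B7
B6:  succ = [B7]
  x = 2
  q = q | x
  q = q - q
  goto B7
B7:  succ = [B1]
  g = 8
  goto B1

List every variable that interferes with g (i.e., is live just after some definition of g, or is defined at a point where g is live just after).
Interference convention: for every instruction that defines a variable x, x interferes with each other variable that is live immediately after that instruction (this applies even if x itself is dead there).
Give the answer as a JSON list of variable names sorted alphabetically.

Answer: ["q", "s"]

Working:
Block summaries:
  B0 def {g} use ∅
  B1 def {q} use {g}
  B2 def {s,x} use {q}
  B3 def {s} use {g}
  B4 def {s} use {q}
  B5 def {s} use {g}
  B6 def {q,x} use {q}
  B7 def {g} use ∅

Backward fixpoint:
  B0: in=∅ out={g}
  B1: in={g} out={g,q}
  B2: in={q} out=∅
  B3: in={g,q} out={g,q}
  B4: in={g,q} out={g,q}
  B5: in={g,q} out={q}
  B6: in={q} out=∅
  B7: in=∅ out={g}

Conflict graph:
  g: {q,s}
  q: {g,s,x}
  s: {g,q}
  x: {q}

N(g) = ["q", "s"]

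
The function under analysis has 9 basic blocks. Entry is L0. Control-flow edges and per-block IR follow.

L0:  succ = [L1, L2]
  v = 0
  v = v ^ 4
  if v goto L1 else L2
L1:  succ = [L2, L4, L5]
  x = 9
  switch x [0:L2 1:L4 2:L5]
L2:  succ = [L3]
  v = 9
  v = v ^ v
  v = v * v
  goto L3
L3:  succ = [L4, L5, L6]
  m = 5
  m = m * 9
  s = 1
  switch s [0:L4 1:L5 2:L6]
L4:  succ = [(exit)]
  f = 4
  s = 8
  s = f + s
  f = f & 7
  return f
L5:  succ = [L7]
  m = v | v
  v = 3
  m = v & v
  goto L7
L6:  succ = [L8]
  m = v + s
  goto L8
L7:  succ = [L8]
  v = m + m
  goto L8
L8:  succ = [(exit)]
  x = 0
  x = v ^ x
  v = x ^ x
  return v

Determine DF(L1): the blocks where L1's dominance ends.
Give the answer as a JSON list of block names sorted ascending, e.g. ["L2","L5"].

Answer: ["L2", "L4", "L5"]

Working:
idom tree: L1←L0 L2←L0 L3←L2 L4←L0 L5←L0 L6←L3 L7←L5 L8←L0
Dom at joins:
  L2: preds {L0,L1}: {L0} ∩ {L0,L1} = {L0}; idom=L0
  L4: preds {L1,L3}: {L0,L1} ∩ {L0,L2,L3} = {L0}; idom=L0
  L5: preds {L1,L3}: {L0,L1} ∩ {L0,L2,L3} = {L0}; idom=L0
  L8: preds {L6,L7}: {L0,L2,L3,L6} ∩ {L0,L5,L7} = {L0}; idom=L0

Frontier:
  join L2 pred L0: · stop@L0
  join L2 pred L1: L1 stop@L0
  join L4 pred L1: L1 stop@L0
  join L4 pred L3: L3→L2 stop@L0
  join L5 pred L1: L1 stop@L0
  join L5 pred L3: L3→L2 stop@L0
  join L8 pred L6: L6→L3→L2 stop@L0
  join L8 pred L7: L7→L5 stop@L0
  L0: DF=∅
  L1: DF={L2,L4,L5}
  L2: DF={L4,L5,L8}
  L3: DF={L4,L5,L8}
  L4: DF=∅
  L5: DF={L8}
  L6: DF={L8}
  L7: DF={L8}
  L8: DF=∅

DF(L1) = ["L2", "L4", "L5"]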